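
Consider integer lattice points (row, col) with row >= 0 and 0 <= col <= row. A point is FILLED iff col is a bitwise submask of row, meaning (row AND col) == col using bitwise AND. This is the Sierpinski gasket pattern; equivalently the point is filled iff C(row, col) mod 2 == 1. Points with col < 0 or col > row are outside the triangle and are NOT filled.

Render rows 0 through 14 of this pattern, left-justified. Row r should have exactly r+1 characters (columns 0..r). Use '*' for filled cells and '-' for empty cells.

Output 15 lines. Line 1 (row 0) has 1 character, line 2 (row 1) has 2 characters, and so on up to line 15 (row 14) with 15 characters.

Answer: *
**
*-*
****
*---*
**--**
*-*-*-*
********
*-------*
**------**
*-*-----*-*
****----****
*---*---*---*
**--**--**--**
*-*-*-*-*-*-*-*

Derivation:
r0=0: *
r1=1: **
r2=10: *-*
r3=11: ****
r4=100: *---*
r5=101: **--**
r6=110: *-*-*-*
r7=111: ********
r8=1000: *-------*
r9=1001: **------**
r10=1010: *-*-----*-*
r11=1011: ****----****
r12=1100: *---*---*---*
r13=1101: **--**--**--**
r14=1110: *-*-*-*-*-*-*-*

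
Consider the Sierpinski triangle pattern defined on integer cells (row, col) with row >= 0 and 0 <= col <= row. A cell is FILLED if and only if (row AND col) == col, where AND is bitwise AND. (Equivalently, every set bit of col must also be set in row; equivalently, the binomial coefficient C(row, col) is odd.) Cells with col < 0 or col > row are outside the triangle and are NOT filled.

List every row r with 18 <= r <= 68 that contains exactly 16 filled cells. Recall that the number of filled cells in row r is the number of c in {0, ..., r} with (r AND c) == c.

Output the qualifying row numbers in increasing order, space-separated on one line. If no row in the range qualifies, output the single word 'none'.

Answer: 23 27 29 30 39 43 45 46 51 53 54 57 58 60

Derivation:
Row r has 2^popcount(r) filled cells, so we need popcount(r) = log2(16) = 4.
Scan r = 18..68 and keep those with exactly 4 one-bits:
r=18=10010 popcount=2 -> skip
r=19=10011 popcount=3 -> skip
r=20=10100 popcount=2 -> skip
r=21=10101 popcount=3 -> skip
r=22=10110 popcount=3 -> skip
r=23=10111 popcount=4 -> KEEP
r=24=11000 popcount=2 -> skip
r=25=11001 popcount=3 -> skip
r=26=11010 popcount=3 -> skip
r=27=11011 popcount=4 -> KEEP
r=28=11100 popcount=3 -> skip
r=29=11101 popcount=4 -> KEEP
r=30=11110 popcount=4 -> KEEP
r=31=11111 popcount=5 -> skip
r=32=100000 popcount=1 -> skip
r=33=100001 popcount=2 -> skip
r=34=100010 popcount=2 -> skip
r=35=100011 popcount=3 -> skip
r=36=100100 popcount=2 -> skip
r=37=100101 popcount=3 -> skip
r=38=100110 popcount=3 -> skip
r=39=100111 popcount=4 -> KEEP
r=40=101000 popcount=2 -> skip
r=41=101001 popcount=3 -> skip
r=42=101010 popcount=3 -> skip
r=43=101011 popcount=4 -> KEEP
r=44=101100 popcount=3 -> skip
r=45=101101 popcount=4 -> KEEP
r=46=101110 popcount=4 -> KEEP
r=47=101111 popcount=5 -> skip
r=48=110000 popcount=2 -> skip
r=49=110001 popcount=3 -> skip
r=50=110010 popcount=3 -> skip
r=51=110011 popcount=4 -> KEEP
r=52=110100 popcount=3 -> skip
r=53=110101 popcount=4 -> KEEP
r=54=110110 popcount=4 -> KEEP
r=55=110111 popcount=5 -> skip
r=56=111000 popcount=3 -> skip
r=57=111001 popcount=4 -> KEEP
r=58=111010 popcount=4 -> KEEP
r=59=111011 popcount=5 -> skip
r=60=111100 popcount=4 -> KEEP
r=61=111101 popcount=5 -> skip
r=62=111110 popcount=5 -> skip
r=63=111111 popcount=6 -> skip
r=64=1000000 popcount=1 -> skip
r=65=1000001 popcount=2 -> skip
r=66=1000010 popcount=2 -> skip
r=67=1000011 popcount=3 -> skip
r=68=1000100 popcount=2 -> skip
Kept rows: 23 27 29 30 39 43 45 46 51 53 54 57 58 60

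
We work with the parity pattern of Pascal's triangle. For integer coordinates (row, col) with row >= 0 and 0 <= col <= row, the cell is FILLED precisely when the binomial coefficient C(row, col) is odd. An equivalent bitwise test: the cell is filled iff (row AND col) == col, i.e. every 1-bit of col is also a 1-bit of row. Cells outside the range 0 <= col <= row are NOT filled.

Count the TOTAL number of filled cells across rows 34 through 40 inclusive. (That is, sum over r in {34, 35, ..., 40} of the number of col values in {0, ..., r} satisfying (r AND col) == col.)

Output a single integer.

r34=100010 pc2: +4 =4
r35=100011 pc3: +8 =12
r36=100100 pc2: +4 =16
r37=100101 pc3: +8 =24
r38=100110 pc3: +8 =32
r39=100111 pc4: +16 =48
r40=101000 pc2: +4 =52

Answer: 52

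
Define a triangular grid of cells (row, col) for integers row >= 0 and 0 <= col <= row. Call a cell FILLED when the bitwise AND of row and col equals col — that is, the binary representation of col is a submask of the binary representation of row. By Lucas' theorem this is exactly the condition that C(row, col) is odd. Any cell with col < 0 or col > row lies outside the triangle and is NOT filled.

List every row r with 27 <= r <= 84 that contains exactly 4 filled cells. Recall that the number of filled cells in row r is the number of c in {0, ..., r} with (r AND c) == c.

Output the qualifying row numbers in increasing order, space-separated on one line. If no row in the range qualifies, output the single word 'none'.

Row r has 2^popcount(r) filled cells, so we need popcount(r) = log2(4) = 2.
Scan r = 27..84 and keep those with exactly 2 one-bits:
r=27=11011 popcount=4 -> skip
r=28=11100 popcount=3 -> skip
r=29=11101 popcount=4 -> skip
r=30=11110 popcount=4 -> skip
r=31=11111 popcount=5 -> skip
r=32=100000 popcount=1 -> skip
r=33=100001 popcount=2 -> KEEP
r=34=100010 popcount=2 -> KEEP
r=35=100011 popcount=3 -> skip
r=36=100100 popcount=2 -> KEEP
r=37=100101 popcount=3 -> skip
r=38=100110 popcount=3 -> skip
r=39=100111 popcount=4 -> skip
r=40=101000 popcount=2 -> KEEP
r=41=101001 popcount=3 -> skip
r=42=101010 popcount=3 -> skip
r=43=101011 popcount=4 -> skip
r=44=101100 popcount=3 -> skip
r=45=101101 popcount=4 -> skip
r=46=101110 popcount=4 -> skip
r=47=101111 popcount=5 -> skip
r=48=110000 popcount=2 -> KEEP
r=49=110001 popcount=3 -> skip
r=50=110010 popcount=3 -> skip
r=51=110011 popcount=4 -> skip
r=52=110100 popcount=3 -> skip
r=53=110101 popcount=4 -> skip
r=54=110110 popcount=4 -> skip
r=55=110111 popcount=5 -> skip
r=56=111000 popcount=3 -> skip
r=57=111001 popcount=4 -> skip
r=58=111010 popcount=4 -> skip
r=59=111011 popcount=5 -> skip
r=60=111100 popcount=4 -> skip
r=61=111101 popcount=5 -> skip
r=62=111110 popcount=5 -> skip
r=63=111111 popcount=6 -> skip
r=64=1000000 popcount=1 -> skip
r=65=1000001 popcount=2 -> KEEP
r=66=1000010 popcount=2 -> KEEP
r=67=1000011 popcount=3 -> skip
r=68=1000100 popcount=2 -> KEEP
r=69=1000101 popcount=3 -> skip
r=70=1000110 popcount=3 -> skip
r=71=1000111 popcount=4 -> skip
r=72=1001000 popcount=2 -> KEEP
r=73=1001001 popcount=3 -> skip
r=74=1001010 popcount=3 -> skip
r=75=1001011 popcount=4 -> skip
r=76=1001100 popcount=3 -> skip
r=77=1001101 popcount=4 -> skip
r=78=1001110 popcount=4 -> skip
r=79=1001111 popcount=5 -> skip
r=80=1010000 popcount=2 -> KEEP
r=81=1010001 popcount=3 -> skip
r=82=1010010 popcount=3 -> skip
r=83=1010011 popcount=4 -> skip
r=84=1010100 popcount=3 -> skip
Kept rows: 33 34 36 40 48 65 66 68 72 80

Answer: 33 34 36 40 48 65 66 68 72 80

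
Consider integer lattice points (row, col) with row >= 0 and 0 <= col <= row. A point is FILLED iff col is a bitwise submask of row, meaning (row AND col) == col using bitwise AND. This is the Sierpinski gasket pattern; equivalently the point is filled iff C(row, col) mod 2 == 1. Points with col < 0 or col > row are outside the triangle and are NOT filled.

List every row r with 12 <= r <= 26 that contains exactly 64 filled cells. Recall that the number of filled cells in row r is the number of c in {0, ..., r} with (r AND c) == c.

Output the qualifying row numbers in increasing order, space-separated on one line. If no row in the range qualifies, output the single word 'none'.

Answer: none

Derivation:
Row r has 2^popcount(r) filled cells, so we need popcount(r) = log2(64) = 6.
Scan r = 12..26 and keep those with exactly 6 one-bits:
r=12=1100 popcount=2 -> skip
r=13=1101 popcount=3 -> skip
r=14=1110 popcount=3 -> skip
r=15=1111 popcount=4 -> skip
r=16=10000 popcount=1 -> skip
r=17=10001 popcount=2 -> skip
r=18=10010 popcount=2 -> skip
r=19=10011 popcount=3 -> skip
r=20=10100 popcount=2 -> skip
r=21=10101 popcount=3 -> skip
r=22=10110 popcount=3 -> skip
r=23=10111 popcount=4 -> skip
r=24=11000 popcount=2 -> skip
r=25=11001 popcount=3 -> skip
r=26=11010 popcount=3 -> skip
Kept rows: none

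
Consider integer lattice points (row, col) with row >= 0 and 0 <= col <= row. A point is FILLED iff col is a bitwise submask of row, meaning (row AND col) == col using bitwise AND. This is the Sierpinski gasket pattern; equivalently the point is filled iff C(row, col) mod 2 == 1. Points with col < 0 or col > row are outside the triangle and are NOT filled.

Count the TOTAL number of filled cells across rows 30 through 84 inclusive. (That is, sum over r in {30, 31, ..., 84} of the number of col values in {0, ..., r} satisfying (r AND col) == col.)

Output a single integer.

r30=11110 pc4: +16 =16
r31=11111 pc5: +32 =48
r32=100000 pc1: +2 =50
r33=100001 pc2: +4 =54
r34=100010 pc2: +4 =58
r35=100011 pc3: +8 =66
r36=100100 pc2: +4 =70
r37=100101 pc3: +8 =78
r38=100110 pc3: +8 =86
r39=100111 pc4: +16 =102
r40=101000 pc2: +4 =106
r41=101001 pc3: +8 =114
r42=101010 pc3: +8 =122
r43=101011 pc4: +16 =138
r44=101100 pc3: +8 =146
r45=101101 pc4: +16 =162
r46=101110 pc4: +16 =178
r47=101111 pc5: +32 =210
r48=110000 pc2: +4 =214
r49=110001 pc3: +8 =222
r50=110010 pc3: +8 =230
r51=110011 pc4: +16 =246
r52=110100 pc3: +8 =254
r53=110101 pc4: +16 =270
r54=110110 pc4: +16 =286
r55=110111 pc5: +32 =318
r56=111000 pc3: +8 =326
r57=111001 pc4: +16 =342
r58=111010 pc4: +16 =358
r59=111011 pc5: +32 =390
r60=111100 pc4: +16 =406
r61=111101 pc5: +32 =438
r62=111110 pc5: +32 =470
r63=111111 pc6: +64 =534
r64=1000000 pc1: +2 =536
r65=1000001 pc2: +4 =540
r66=1000010 pc2: +4 =544
r67=1000011 pc3: +8 =552
r68=1000100 pc2: +4 =556
r69=1000101 pc3: +8 =564
r70=1000110 pc3: +8 =572
r71=1000111 pc4: +16 =588
r72=1001000 pc2: +4 =592
r73=1001001 pc3: +8 =600
r74=1001010 pc3: +8 =608
r75=1001011 pc4: +16 =624
r76=1001100 pc3: +8 =632
r77=1001101 pc4: +16 =648
r78=1001110 pc4: +16 =664
r79=1001111 pc5: +32 =696
r80=1010000 pc2: +4 =700
r81=1010001 pc3: +8 =708
r82=1010010 pc3: +8 =716
r83=1010011 pc4: +16 =732
r84=1010100 pc3: +8 =740

Answer: 740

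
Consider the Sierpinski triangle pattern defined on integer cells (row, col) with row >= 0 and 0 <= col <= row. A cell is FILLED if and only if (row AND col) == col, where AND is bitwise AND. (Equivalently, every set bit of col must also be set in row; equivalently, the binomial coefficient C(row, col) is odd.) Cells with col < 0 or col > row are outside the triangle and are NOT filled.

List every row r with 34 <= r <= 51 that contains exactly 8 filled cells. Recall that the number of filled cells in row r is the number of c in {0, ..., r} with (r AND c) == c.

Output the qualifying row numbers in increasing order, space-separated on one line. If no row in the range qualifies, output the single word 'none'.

Answer: 35 37 38 41 42 44 49 50

Derivation:
Row r has 2^popcount(r) filled cells, so we need popcount(r) = log2(8) = 3.
Scan r = 34..51 and keep those with exactly 3 one-bits:
r=34=100010 popcount=2 -> skip
r=35=100011 popcount=3 -> KEEP
r=36=100100 popcount=2 -> skip
r=37=100101 popcount=3 -> KEEP
r=38=100110 popcount=3 -> KEEP
r=39=100111 popcount=4 -> skip
r=40=101000 popcount=2 -> skip
r=41=101001 popcount=3 -> KEEP
r=42=101010 popcount=3 -> KEEP
r=43=101011 popcount=4 -> skip
r=44=101100 popcount=3 -> KEEP
r=45=101101 popcount=4 -> skip
r=46=101110 popcount=4 -> skip
r=47=101111 popcount=5 -> skip
r=48=110000 popcount=2 -> skip
r=49=110001 popcount=3 -> KEEP
r=50=110010 popcount=3 -> KEEP
r=51=110011 popcount=4 -> skip
Kept rows: 35 37 38 41 42 44 49 50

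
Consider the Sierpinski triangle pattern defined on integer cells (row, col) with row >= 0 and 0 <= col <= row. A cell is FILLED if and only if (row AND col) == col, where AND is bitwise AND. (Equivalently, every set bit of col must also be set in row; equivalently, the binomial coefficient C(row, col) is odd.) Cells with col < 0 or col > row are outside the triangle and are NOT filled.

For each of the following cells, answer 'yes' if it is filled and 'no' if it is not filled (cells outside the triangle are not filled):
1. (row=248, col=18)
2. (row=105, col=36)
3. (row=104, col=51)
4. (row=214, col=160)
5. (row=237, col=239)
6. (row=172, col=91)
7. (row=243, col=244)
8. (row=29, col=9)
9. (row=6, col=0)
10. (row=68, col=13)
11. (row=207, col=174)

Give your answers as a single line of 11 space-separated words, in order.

(248,18): row=0b11111000, col=0b10010, row AND col = 0b10000 = 16; 16 != 18 -> empty
(105,36): row=0b1101001, col=0b100100, row AND col = 0b100000 = 32; 32 != 36 -> empty
(104,51): row=0b1101000, col=0b110011, row AND col = 0b100000 = 32; 32 != 51 -> empty
(214,160): row=0b11010110, col=0b10100000, row AND col = 0b10000000 = 128; 128 != 160 -> empty
(237,239): col outside [0, 237] -> not filled
(172,91): row=0b10101100, col=0b1011011, row AND col = 0b1000 = 8; 8 != 91 -> empty
(243,244): col outside [0, 243] -> not filled
(29,9): row=0b11101, col=0b1001, row AND col = 0b1001 = 9; 9 == 9 -> filled
(6,0): row=0b110, col=0b0, row AND col = 0b0 = 0; 0 == 0 -> filled
(68,13): row=0b1000100, col=0b1101, row AND col = 0b100 = 4; 4 != 13 -> empty
(207,174): row=0b11001111, col=0b10101110, row AND col = 0b10001110 = 142; 142 != 174 -> empty

Answer: no no no no no no no yes yes no no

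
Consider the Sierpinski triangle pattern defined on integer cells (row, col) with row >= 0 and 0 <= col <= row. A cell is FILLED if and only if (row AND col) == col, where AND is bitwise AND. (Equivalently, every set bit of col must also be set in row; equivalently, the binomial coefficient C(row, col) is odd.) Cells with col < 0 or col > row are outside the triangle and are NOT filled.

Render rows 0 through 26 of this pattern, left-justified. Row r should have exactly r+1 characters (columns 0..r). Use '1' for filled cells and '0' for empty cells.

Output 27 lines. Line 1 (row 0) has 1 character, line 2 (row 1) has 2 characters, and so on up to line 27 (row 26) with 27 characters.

r0=0: 1
r1=1: 11
r2=10: 101
r3=11: 1111
r4=100: 10001
r5=101: 110011
r6=110: 1010101
r7=111: 11111111
r8=1000: 100000001
r9=1001: 1100000011
r10=1010: 10100000101
r11=1011: 111100001111
r12=1100: 1000100010001
r13=1101: 11001100110011
r14=1110: 101010101010101
r15=1111: 1111111111111111
r16=10000: 10000000000000001
r17=10001: 110000000000000011
r18=10010: 1010000000000000101
r19=10011: 11110000000000001111
r20=10100: 100010000000000010001
r21=10101: 1100110000000000110011
r22=10110: 10101010000000001010101
r23=10111: 111111110000000011111111
r24=11000: 1000000010000000100000001
r25=11001: 11000000110000001100000011
r26=11010: 101000001010000010100000101

Answer: 1
11
101
1111
10001
110011
1010101
11111111
100000001
1100000011
10100000101
111100001111
1000100010001
11001100110011
101010101010101
1111111111111111
10000000000000001
110000000000000011
1010000000000000101
11110000000000001111
100010000000000010001
1100110000000000110011
10101010000000001010101
111111110000000011111111
1000000010000000100000001
11000000110000001100000011
101000001010000010100000101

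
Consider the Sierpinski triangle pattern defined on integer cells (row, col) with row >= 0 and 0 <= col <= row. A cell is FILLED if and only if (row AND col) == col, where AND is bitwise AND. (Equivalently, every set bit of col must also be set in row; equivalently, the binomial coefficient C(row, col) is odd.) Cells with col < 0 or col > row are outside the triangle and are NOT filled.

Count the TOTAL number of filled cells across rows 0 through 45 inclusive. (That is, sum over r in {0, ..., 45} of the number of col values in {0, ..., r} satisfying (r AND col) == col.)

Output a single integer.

Answer: 357

Derivation:
r0=0 pc0: +1 =1
r1=1 pc1: +2 =3
r2=10 pc1: +2 =5
r3=11 pc2: +4 =9
r4=100 pc1: +2 =11
r5=101 pc2: +4 =15
r6=110 pc2: +4 =19
r7=111 pc3: +8 =27
r8=1000 pc1: +2 =29
r9=1001 pc2: +4 =33
r10=1010 pc2: +4 =37
r11=1011 pc3: +8 =45
r12=1100 pc2: +4 =49
r13=1101 pc3: +8 =57
r14=1110 pc3: +8 =65
r15=1111 pc4: +16 =81
r16=10000 pc1: +2 =83
r17=10001 pc2: +4 =87
r18=10010 pc2: +4 =91
r19=10011 pc3: +8 =99
r20=10100 pc2: +4 =103
r21=10101 pc3: +8 =111
r22=10110 pc3: +8 =119
r23=10111 pc4: +16 =135
r24=11000 pc2: +4 =139
r25=11001 pc3: +8 =147
r26=11010 pc3: +8 =155
r27=11011 pc4: +16 =171
r28=11100 pc3: +8 =179
r29=11101 pc4: +16 =195
r30=11110 pc4: +16 =211
r31=11111 pc5: +32 =243
r32=100000 pc1: +2 =245
r33=100001 pc2: +4 =249
r34=100010 pc2: +4 =253
r35=100011 pc3: +8 =261
r36=100100 pc2: +4 =265
r37=100101 pc3: +8 =273
r38=100110 pc3: +8 =281
r39=100111 pc4: +16 =297
r40=101000 pc2: +4 =301
r41=101001 pc3: +8 =309
r42=101010 pc3: +8 =317
r43=101011 pc4: +16 =333
r44=101100 pc3: +8 =341
r45=101101 pc4: +16 =357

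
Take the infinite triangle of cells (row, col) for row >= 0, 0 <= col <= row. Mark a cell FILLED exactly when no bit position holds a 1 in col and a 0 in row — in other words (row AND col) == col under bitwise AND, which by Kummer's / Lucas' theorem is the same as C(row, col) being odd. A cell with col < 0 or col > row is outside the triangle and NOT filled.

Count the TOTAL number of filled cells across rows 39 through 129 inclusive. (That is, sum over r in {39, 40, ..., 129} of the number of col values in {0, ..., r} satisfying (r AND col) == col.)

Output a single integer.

r39=100111 pc4: +16 =16
r40=101000 pc2: +4 =20
r41=101001 pc3: +8 =28
r42=101010 pc3: +8 =36
r43=101011 pc4: +16 =52
r44=101100 pc3: +8 =60
r45=101101 pc4: +16 =76
r46=101110 pc4: +16 =92
r47=101111 pc5: +32 =124
r48=110000 pc2: +4 =128
r49=110001 pc3: +8 =136
r50=110010 pc3: +8 =144
r51=110011 pc4: +16 =160
r52=110100 pc3: +8 =168
r53=110101 pc4: +16 =184
r54=110110 pc4: +16 =200
r55=110111 pc5: +32 =232
r56=111000 pc3: +8 =240
r57=111001 pc4: +16 =256
r58=111010 pc4: +16 =272
r59=111011 pc5: +32 =304
r60=111100 pc4: +16 =320
r61=111101 pc5: +32 =352
r62=111110 pc5: +32 =384
r63=111111 pc6: +64 =448
r64=1000000 pc1: +2 =450
r65=1000001 pc2: +4 =454
r66=1000010 pc2: +4 =458
r67=1000011 pc3: +8 =466
r68=1000100 pc2: +4 =470
r69=1000101 pc3: +8 =478
r70=1000110 pc3: +8 =486
r71=1000111 pc4: +16 =502
r72=1001000 pc2: +4 =506
r73=1001001 pc3: +8 =514
r74=1001010 pc3: +8 =522
r75=1001011 pc4: +16 =538
r76=1001100 pc3: +8 =546
r77=1001101 pc4: +16 =562
r78=1001110 pc4: +16 =578
r79=1001111 pc5: +32 =610
r80=1010000 pc2: +4 =614
r81=1010001 pc3: +8 =622
r82=1010010 pc3: +8 =630
r83=1010011 pc4: +16 =646
r84=1010100 pc3: +8 =654
r85=1010101 pc4: +16 =670
r86=1010110 pc4: +16 =686
r87=1010111 pc5: +32 =718
r88=1011000 pc3: +8 =726
r89=1011001 pc4: +16 =742
r90=1011010 pc4: +16 =758
r91=1011011 pc5: +32 =790
r92=1011100 pc4: +16 =806
r93=1011101 pc5: +32 =838
r94=1011110 pc5: +32 =870
r95=1011111 pc6: +64 =934
r96=1100000 pc2: +4 =938
r97=1100001 pc3: +8 =946
r98=1100010 pc3: +8 =954
r99=1100011 pc4: +16 =970
r100=1100100 pc3: +8 =978
r101=1100101 pc4: +16 =994
r102=1100110 pc4: +16 =1010
r103=1100111 pc5: +32 =1042
r104=1101000 pc3: +8 =1050
r105=1101001 pc4: +16 =1066
r106=1101010 pc4: +16 =1082
r107=1101011 pc5: +32 =1114
r108=1101100 pc4: +16 =1130
r109=1101101 pc5: +32 =1162
r110=1101110 pc5: +32 =1194
r111=1101111 pc6: +64 =1258
r112=1110000 pc3: +8 =1266
r113=1110001 pc4: +16 =1282
r114=1110010 pc4: +16 =1298
r115=1110011 pc5: +32 =1330
r116=1110100 pc4: +16 =1346
r117=1110101 pc5: +32 =1378
r118=1110110 pc5: +32 =1410
r119=1110111 pc6: +64 =1474
r120=1111000 pc4: +16 =1490
r121=1111001 pc5: +32 =1522
r122=1111010 pc5: +32 =1554
r123=1111011 pc6: +64 =1618
r124=1111100 pc5: +32 =1650
r125=1111101 pc6: +64 =1714
r126=1111110 pc6: +64 =1778
r127=1111111 pc7: +128 =1906
r128=10000000 pc1: +2 =1908
r129=10000001 pc2: +4 =1912

Answer: 1912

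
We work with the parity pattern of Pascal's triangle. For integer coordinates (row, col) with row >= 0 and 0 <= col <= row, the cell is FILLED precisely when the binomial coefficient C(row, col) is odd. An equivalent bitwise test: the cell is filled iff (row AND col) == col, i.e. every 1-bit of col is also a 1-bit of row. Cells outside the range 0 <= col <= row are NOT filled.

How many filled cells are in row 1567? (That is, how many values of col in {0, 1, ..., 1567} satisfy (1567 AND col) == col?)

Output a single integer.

Answer: 128

Derivation:
1567 in binary = 11000011111
popcount(1567) = number of 1-bits in 11000011111 = 7
A col c satisfies (1567 AND c) == c iff every set bit of c is also set in 1567; each of the 7 set bits of 1567 can independently be on or off in c.
count = 2^7 = 128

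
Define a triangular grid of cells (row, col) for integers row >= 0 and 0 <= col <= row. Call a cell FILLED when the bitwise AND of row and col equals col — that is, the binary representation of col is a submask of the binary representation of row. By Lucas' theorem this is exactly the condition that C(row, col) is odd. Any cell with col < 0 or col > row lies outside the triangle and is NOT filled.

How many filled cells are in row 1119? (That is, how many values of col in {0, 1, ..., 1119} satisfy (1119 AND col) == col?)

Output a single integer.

Answer: 128

Derivation:
1119 in binary = 10001011111
popcount(1119) = number of 1-bits in 10001011111 = 7
A col c satisfies (1119 AND c) == c iff every set bit of c is also set in 1119; each of the 7 set bits of 1119 can independently be on or off in c.
count = 2^7 = 128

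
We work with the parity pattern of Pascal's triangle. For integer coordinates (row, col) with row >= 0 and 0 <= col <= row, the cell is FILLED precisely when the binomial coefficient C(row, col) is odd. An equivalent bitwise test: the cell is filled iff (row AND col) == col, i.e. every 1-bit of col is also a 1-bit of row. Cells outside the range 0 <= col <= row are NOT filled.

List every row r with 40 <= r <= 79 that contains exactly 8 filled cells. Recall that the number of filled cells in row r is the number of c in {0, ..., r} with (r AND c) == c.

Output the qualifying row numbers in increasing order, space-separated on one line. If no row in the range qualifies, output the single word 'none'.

Row r has 2^popcount(r) filled cells, so we need popcount(r) = log2(8) = 3.
Scan r = 40..79 and keep those with exactly 3 one-bits:
r=40=101000 popcount=2 -> skip
r=41=101001 popcount=3 -> KEEP
r=42=101010 popcount=3 -> KEEP
r=43=101011 popcount=4 -> skip
r=44=101100 popcount=3 -> KEEP
r=45=101101 popcount=4 -> skip
r=46=101110 popcount=4 -> skip
r=47=101111 popcount=5 -> skip
r=48=110000 popcount=2 -> skip
r=49=110001 popcount=3 -> KEEP
r=50=110010 popcount=3 -> KEEP
r=51=110011 popcount=4 -> skip
r=52=110100 popcount=3 -> KEEP
r=53=110101 popcount=4 -> skip
r=54=110110 popcount=4 -> skip
r=55=110111 popcount=5 -> skip
r=56=111000 popcount=3 -> KEEP
r=57=111001 popcount=4 -> skip
r=58=111010 popcount=4 -> skip
r=59=111011 popcount=5 -> skip
r=60=111100 popcount=4 -> skip
r=61=111101 popcount=5 -> skip
r=62=111110 popcount=5 -> skip
r=63=111111 popcount=6 -> skip
r=64=1000000 popcount=1 -> skip
r=65=1000001 popcount=2 -> skip
r=66=1000010 popcount=2 -> skip
r=67=1000011 popcount=3 -> KEEP
r=68=1000100 popcount=2 -> skip
r=69=1000101 popcount=3 -> KEEP
r=70=1000110 popcount=3 -> KEEP
r=71=1000111 popcount=4 -> skip
r=72=1001000 popcount=2 -> skip
r=73=1001001 popcount=3 -> KEEP
r=74=1001010 popcount=3 -> KEEP
r=75=1001011 popcount=4 -> skip
r=76=1001100 popcount=3 -> KEEP
r=77=1001101 popcount=4 -> skip
r=78=1001110 popcount=4 -> skip
r=79=1001111 popcount=5 -> skip
Kept rows: 41 42 44 49 50 52 56 67 69 70 73 74 76

Answer: 41 42 44 49 50 52 56 67 69 70 73 74 76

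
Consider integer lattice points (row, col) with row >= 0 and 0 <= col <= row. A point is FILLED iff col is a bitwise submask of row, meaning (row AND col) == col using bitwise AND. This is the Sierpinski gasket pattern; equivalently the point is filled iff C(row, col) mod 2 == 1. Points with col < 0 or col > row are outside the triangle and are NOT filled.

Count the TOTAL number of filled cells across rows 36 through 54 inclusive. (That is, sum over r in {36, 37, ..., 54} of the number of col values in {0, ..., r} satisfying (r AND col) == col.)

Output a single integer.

Answer: 220

Derivation:
r36=100100 pc2: +4 =4
r37=100101 pc3: +8 =12
r38=100110 pc3: +8 =20
r39=100111 pc4: +16 =36
r40=101000 pc2: +4 =40
r41=101001 pc3: +8 =48
r42=101010 pc3: +8 =56
r43=101011 pc4: +16 =72
r44=101100 pc3: +8 =80
r45=101101 pc4: +16 =96
r46=101110 pc4: +16 =112
r47=101111 pc5: +32 =144
r48=110000 pc2: +4 =148
r49=110001 pc3: +8 =156
r50=110010 pc3: +8 =164
r51=110011 pc4: +16 =180
r52=110100 pc3: +8 =188
r53=110101 pc4: +16 =204
r54=110110 pc4: +16 =220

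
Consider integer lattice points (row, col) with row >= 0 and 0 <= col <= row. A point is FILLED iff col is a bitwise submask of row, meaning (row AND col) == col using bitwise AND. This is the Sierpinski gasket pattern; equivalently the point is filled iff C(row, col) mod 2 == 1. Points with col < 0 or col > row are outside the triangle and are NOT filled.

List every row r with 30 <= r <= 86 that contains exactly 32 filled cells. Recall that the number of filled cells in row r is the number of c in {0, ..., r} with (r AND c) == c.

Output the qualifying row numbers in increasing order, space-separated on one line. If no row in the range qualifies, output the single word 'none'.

Answer: 31 47 55 59 61 62 79

Derivation:
Row r has 2^popcount(r) filled cells, so we need popcount(r) = log2(32) = 5.
Scan r = 30..86 and keep those with exactly 5 one-bits:
r=30=11110 popcount=4 -> skip
r=31=11111 popcount=5 -> KEEP
r=32=100000 popcount=1 -> skip
r=33=100001 popcount=2 -> skip
r=34=100010 popcount=2 -> skip
r=35=100011 popcount=3 -> skip
r=36=100100 popcount=2 -> skip
r=37=100101 popcount=3 -> skip
r=38=100110 popcount=3 -> skip
r=39=100111 popcount=4 -> skip
r=40=101000 popcount=2 -> skip
r=41=101001 popcount=3 -> skip
r=42=101010 popcount=3 -> skip
r=43=101011 popcount=4 -> skip
r=44=101100 popcount=3 -> skip
r=45=101101 popcount=4 -> skip
r=46=101110 popcount=4 -> skip
r=47=101111 popcount=5 -> KEEP
r=48=110000 popcount=2 -> skip
r=49=110001 popcount=3 -> skip
r=50=110010 popcount=3 -> skip
r=51=110011 popcount=4 -> skip
r=52=110100 popcount=3 -> skip
r=53=110101 popcount=4 -> skip
r=54=110110 popcount=4 -> skip
r=55=110111 popcount=5 -> KEEP
r=56=111000 popcount=3 -> skip
r=57=111001 popcount=4 -> skip
r=58=111010 popcount=4 -> skip
r=59=111011 popcount=5 -> KEEP
r=60=111100 popcount=4 -> skip
r=61=111101 popcount=5 -> KEEP
r=62=111110 popcount=5 -> KEEP
r=63=111111 popcount=6 -> skip
r=64=1000000 popcount=1 -> skip
r=65=1000001 popcount=2 -> skip
r=66=1000010 popcount=2 -> skip
r=67=1000011 popcount=3 -> skip
r=68=1000100 popcount=2 -> skip
r=69=1000101 popcount=3 -> skip
r=70=1000110 popcount=3 -> skip
r=71=1000111 popcount=4 -> skip
r=72=1001000 popcount=2 -> skip
r=73=1001001 popcount=3 -> skip
r=74=1001010 popcount=3 -> skip
r=75=1001011 popcount=4 -> skip
r=76=1001100 popcount=3 -> skip
r=77=1001101 popcount=4 -> skip
r=78=1001110 popcount=4 -> skip
r=79=1001111 popcount=5 -> KEEP
r=80=1010000 popcount=2 -> skip
r=81=1010001 popcount=3 -> skip
r=82=1010010 popcount=3 -> skip
r=83=1010011 popcount=4 -> skip
r=84=1010100 popcount=3 -> skip
r=85=1010101 popcount=4 -> skip
r=86=1010110 popcount=4 -> skip
Kept rows: 31 47 55 59 61 62 79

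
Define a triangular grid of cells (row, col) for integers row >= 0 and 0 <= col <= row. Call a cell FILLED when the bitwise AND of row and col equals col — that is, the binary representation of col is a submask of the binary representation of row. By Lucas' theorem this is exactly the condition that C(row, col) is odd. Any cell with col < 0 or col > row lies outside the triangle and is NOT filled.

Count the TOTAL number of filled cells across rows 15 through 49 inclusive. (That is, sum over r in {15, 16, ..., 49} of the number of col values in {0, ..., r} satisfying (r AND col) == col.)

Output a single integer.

Answer: 352

Derivation:
r15=1111 pc4: +16 =16
r16=10000 pc1: +2 =18
r17=10001 pc2: +4 =22
r18=10010 pc2: +4 =26
r19=10011 pc3: +8 =34
r20=10100 pc2: +4 =38
r21=10101 pc3: +8 =46
r22=10110 pc3: +8 =54
r23=10111 pc4: +16 =70
r24=11000 pc2: +4 =74
r25=11001 pc3: +8 =82
r26=11010 pc3: +8 =90
r27=11011 pc4: +16 =106
r28=11100 pc3: +8 =114
r29=11101 pc4: +16 =130
r30=11110 pc4: +16 =146
r31=11111 pc5: +32 =178
r32=100000 pc1: +2 =180
r33=100001 pc2: +4 =184
r34=100010 pc2: +4 =188
r35=100011 pc3: +8 =196
r36=100100 pc2: +4 =200
r37=100101 pc3: +8 =208
r38=100110 pc3: +8 =216
r39=100111 pc4: +16 =232
r40=101000 pc2: +4 =236
r41=101001 pc3: +8 =244
r42=101010 pc3: +8 =252
r43=101011 pc4: +16 =268
r44=101100 pc3: +8 =276
r45=101101 pc4: +16 =292
r46=101110 pc4: +16 =308
r47=101111 pc5: +32 =340
r48=110000 pc2: +4 =344
r49=110001 pc3: +8 =352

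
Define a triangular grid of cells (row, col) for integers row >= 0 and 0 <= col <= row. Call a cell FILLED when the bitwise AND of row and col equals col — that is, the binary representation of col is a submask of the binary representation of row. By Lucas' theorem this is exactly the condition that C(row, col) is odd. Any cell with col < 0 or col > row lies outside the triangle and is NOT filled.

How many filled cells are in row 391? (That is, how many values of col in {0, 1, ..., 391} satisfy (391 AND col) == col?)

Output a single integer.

Answer: 32

Derivation:
391 in binary = 110000111
popcount(391) = number of 1-bits in 110000111 = 5
A col c satisfies (391 AND c) == c iff every set bit of c is also set in 391; each of the 5 set bits of 391 can independently be on or off in c.
count = 2^5 = 32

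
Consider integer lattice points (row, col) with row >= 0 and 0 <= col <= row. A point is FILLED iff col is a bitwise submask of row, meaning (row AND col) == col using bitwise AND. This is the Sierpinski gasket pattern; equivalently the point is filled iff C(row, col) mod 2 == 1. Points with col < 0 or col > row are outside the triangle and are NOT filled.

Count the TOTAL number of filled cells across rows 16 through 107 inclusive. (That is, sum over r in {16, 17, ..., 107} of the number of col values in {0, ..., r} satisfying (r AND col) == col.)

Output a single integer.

Answer: 1314

Derivation:
r16=10000 pc1: +2 =2
r17=10001 pc2: +4 =6
r18=10010 pc2: +4 =10
r19=10011 pc3: +8 =18
r20=10100 pc2: +4 =22
r21=10101 pc3: +8 =30
r22=10110 pc3: +8 =38
r23=10111 pc4: +16 =54
r24=11000 pc2: +4 =58
r25=11001 pc3: +8 =66
r26=11010 pc3: +8 =74
r27=11011 pc4: +16 =90
r28=11100 pc3: +8 =98
r29=11101 pc4: +16 =114
r30=11110 pc4: +16 =130
r31=11111 pc5: +32 =162
r32=100000 pc1: +2 =164
r33=100001 pc2: +4 =168
r34=100010 pc2: +4 =172
r35=100011 pc3: +8 =180
r36=100100 pc2: +4 =184
r37=100101 pc3: +8 =192
r38=100110 pc3: +8 =200
r39=100111 pc4: +16 =216
r40=101000 pc2: +4 =220
r41=101001 pc3: +8 =228
r42=101010 pc3: +8 =236
r43=101011 pc4: +16 =252
r44=101100 pc3: +8 =260
r45=101101 pc4: +16 =276
r46=101110 pc4: +16 =292
r47=101111 pc5: +32 =324
r48=110000 pc2: +4 =328
r49=110001 pc3: +8 =336
r50=110010 pc3: +8 =344
r51=110011 pc4: +16 =360
r52=110100 pc3: +8 =368
r53=110101 pc4: +16 =384
r54=110110 pc4: +16 =400
r55=110111 pc5: +32 =432
r56=111000 pc3: +8 =440
r57=111001 pc4: +16 =456
r58=111010 pc4: +16 =472
r59=111011 pc5: +32 =504
r60=111100 pc4: +16 =520
r61=111101 pc5: +32 =552
r62=111110 pc5: +32 =584
r63=111111 pc6: +64 =648
r64=1000000 pc1: +2 =650
r65=1000001 pc2: +4 =654
r66=1000010 pc2: +4 =658
r67=1000011 pc3: +8 =666
r68=1000100 pc2: +4 =670
r69=1000101 pc3: +8 =678
r70=1000110 pc3: +8 =686
r71=1000111 pc4: +16 =702
r72=1001000 pc2: +4 =706
r73=1001001 pc3: +8 =714
r74=1001010 pc3: +8 =722
r75=1001011 pc4: +16 =738
r76=1001100 pc3: +8 =746
r77=1001101 pc4: +16 =762
r78=1001110 pc4: +16 =778
r79=1001111 pc5: +32 =810
r80=1010000 pc2: +4 =814
r81=1010001 pc3: +8 =822
r82=1010010 pc3: +8 =830
r83=1010011 pc4: +16 =846
r84=1010100 pc3: +8 =854
r85=1010101 pc4: +16 =870
r86=1010110 pc4: +16 =886
r87=1010111 pc5: +32 =918
r88=1011000 pc3: +8 =926
r89=1011001 pc4: +16 =942
r90=1011010 pc4: +16 =958
r91=1011011 pc5: +32 =990
r92=1011100 pc4: +16 =1006
r93=1011101 pc5: +32 =1038
r94=1011110 pc5: +32 =1070
r95=1011111 pc6: +64 =1134
r96=1100000 pc2: +4 =1138
r97=1100001 pc3: +8 =1146
r98=1100010 pc3: +8 =1154
r99=1100011 pc4: +16 =1170
r100=1100100 pc3: +8 =1178
r101=1100101 pc4: +16 =1194
r102=1100110 pc4: +16 =1210
r103=1100111 pc5: +32 =1242
r104=1101000 pc3: +8 =1250
r105=1101001 pc4: +16 =1266
r106=1101010 pc4: +16 =1282
r107=1101011 pc5: +32 =1314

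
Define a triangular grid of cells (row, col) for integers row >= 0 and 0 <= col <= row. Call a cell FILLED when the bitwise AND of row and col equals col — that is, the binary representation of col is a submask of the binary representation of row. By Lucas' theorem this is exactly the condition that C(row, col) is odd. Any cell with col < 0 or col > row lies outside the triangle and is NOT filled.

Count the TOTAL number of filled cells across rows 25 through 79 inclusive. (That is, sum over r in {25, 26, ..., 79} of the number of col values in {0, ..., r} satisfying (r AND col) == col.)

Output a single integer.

Answer: 752

Derivation:
r25=11001 pc3: +8 =8
r26=11010 pc3: +8 =16
r27=11011 pc4: +16 =32
r28=11100 pc3: +8 =40
r29=11101 pc4: +16 =56
r30=11110 pc4: +16 =72
r31=11111 pc5: +32 =104
r32=100000 pc1: +2 =106
r33=100001 pc2: +4 =110
r34=100010 pc2: +4 =114
r35=100011 pc3: +8 =122
r36=100100 pc2: +4 =126
r37=100101 pc3: +8 =134
r38=100110 pc3: +8 =142
r39=100111 pc4: +16 =158
r40=101000 pc2: +4 =162
r41=101001 pc3: +8 =170
r42=101010 pc3: +8 =178
r43=101011 pc4: +16 =194
r44=101100 pc3: +8 =202
r45=101101 pc4: +16 =218
r46=101110 pc4: +16 =234
r47=101111 pc5: +32 =266
r48=110000 pc2: +4 =270
r49=110001 pc3: +8 =278
r50=110010 pc3: +8 =286
r51=110011 pc4: +16 =302
r52=110100 pc3: +8 =310
r53=110101 pc4: +16 =326
r54=110110 pc4: +16 =342
r55=110111 pc5: +32 =374
r56=111000 pc3: +8 =382
r57=111001 pc4: +16 =398
r58=111010 pc4: +16 =414
r59=111011 pc5: +32 =446
r60=111100 pc4: +16 =462
r61=111101 pc5: +32 =494
r62=111110 pc5: +32 =526
r63=111111 pc6: +64 =590
r64=1000000 pc1: +2 =592
r65=1000001 pc2: +4 =596
r66=1000010 pc2: +4 =600
r67=1000011 pc3: +8 =608
r68=1000100 pc2: +4 =612
r69=1000101 pc3: +8 =620
r70=1000110 pc3: +8 =628
r71=1000111 pc4: +16 =644
r72=1001000 pc2: +4 =648
r73=1001001 pc3: +8 =656
r74=1001010 pc3: +8 =664
r75=1001011 pc4: +16 =680
r76=1001100 pc3: +8 =688
r77=1001101 pc4: +16 =704
r78=1001110 pc4: +16 =720
r79=1001111 pc5: +32 =752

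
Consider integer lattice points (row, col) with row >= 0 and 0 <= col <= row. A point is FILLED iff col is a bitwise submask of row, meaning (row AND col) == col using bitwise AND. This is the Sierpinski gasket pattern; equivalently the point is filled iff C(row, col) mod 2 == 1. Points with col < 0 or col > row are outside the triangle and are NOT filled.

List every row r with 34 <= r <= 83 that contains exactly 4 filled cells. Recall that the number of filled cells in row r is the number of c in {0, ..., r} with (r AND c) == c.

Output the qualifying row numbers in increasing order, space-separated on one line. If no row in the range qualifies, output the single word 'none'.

Answer: 34 36 40 48 65 66 68 72 80

Derivation:
Row r has 2^popcount(r) filled cells, so we need popcount(r) = log2(4) = 2.
Scan r = 34..83 and keep those with exactly 2 one-bits:
r=34=100010 popcount=2 -> KEEP
r=35=100011 popcount=3 -> skip
r=36=100100 popcount=2 -> KEEP
r=37=100101 popcount=3 -> skip
r=38=100110 popcount=3 -> skip
r=39=100111 popcount=4 -> skip
r=40=101000 popcount=2 -> KEEP
r=41=101001 popcount=3 -> skip
r=42=101010 popcount=3 -> skip
r=43=101011 popcount=4 -> skip
r=44=101100 popcount=3 -> skip
r=45=101101 popcount=4 -> skip
r=46=101110 popcount=4 -> skip
r=47=101111 popcount=5 -> skip
r=48=110000 popcount=2 -> KEEP
r=49=110001 popcount=3 -> skip
r=50=110010 popcount=3 -> skip
r=51=110011 popcount=4 -> skip
r=52=110100 popcount=3 -> skip
r=53=110101 popcount=4 -> skip
r=54=110110 popcount=4 -> skip
r=55=110111 popcount=5 -> skip
r=56=111000 popcount=3 -> skip
r=57=111001 popcount=4 -> skip
r=58=111010 popcount=4 -> skip
r=59=111011 popcount=5 -> skip
r=60=111100 popcount=4 -> skip
r=61=111101 popcount=5 -> skip
r=62=111110 popcount=5 -> skip
r=63=111111 popcount=6 -> skip
r=64=1000000 popcount=1 -> skip
r=65=1000001 popcount=2 -> KEEP
r=66=1000010 popcount=2 -> KEEP
r=67=1000011 popcount=3 -> skip
r=68=1000100 popcount=2 -> KEEP
r=69=1000101 popcount=3 -> skip
r=70=1000110 popcount=3 -> skip
r=71=1000111 popcount=4 -> skip
r=72=1001000 popcount=2 -> KEEP
r=73=1001001 popcount=3 -> skip
r=74=1001010 popcount=3 -> skip
r=75=1001011 popcount=4 -> skip
r=76=1001100 popcount=3 -> skip
r=77=1001101 popcount=4 -> skip
r=78=1001110 popcount=4 -> skip
r=79=1001111 popcount=5 -> skip
r=80=1010000 popcount=2 -> KEEP
r=81=1010001 popcount=3 -> skip
r=82=1010010 popcount=3 -> skip
r=83=1010011 popcount=4 -> skip
Kept rows: 34 36 40 48 65 66 68 72 80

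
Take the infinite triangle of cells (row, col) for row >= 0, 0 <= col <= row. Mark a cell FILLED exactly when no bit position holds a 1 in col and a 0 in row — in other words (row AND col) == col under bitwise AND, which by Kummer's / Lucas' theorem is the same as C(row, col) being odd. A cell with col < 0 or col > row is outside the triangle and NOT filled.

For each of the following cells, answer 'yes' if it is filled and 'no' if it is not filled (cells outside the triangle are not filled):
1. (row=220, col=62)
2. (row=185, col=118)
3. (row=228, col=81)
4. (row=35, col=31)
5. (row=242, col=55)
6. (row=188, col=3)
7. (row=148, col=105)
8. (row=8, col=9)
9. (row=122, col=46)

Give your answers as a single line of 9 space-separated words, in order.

(220,62): row=0b11011100, col=0b111110, row AND col = 0b11100 = 28; 28 != 62 -> empty
(185,118): row=0b10111001, col=0b1110110, row AND col = 0b110000 = 48; 48 != 118 -> empty
(228,81): row=0b11100100, col=0b1010001, row AND col = 0b1000000 = 64; 64 != 81 -> empty
(35,31): row=0b100011, col=0b11111, row AND col = 0b11 = 3; 3 != 31 -> empty
(242,55): row=0b11110010, col=0b110111, row AND col = 0b110010 = 50; 50 != 55 -> empty
(188,3): row=0b10111100, col=0b11, row AND col = 0b0 = 0; 0 != 3 -> empty
(148,105): row=0b10010100, col=0b1101001, row AND col = 0b0 = 0; 0 != 105 -> empty
(8,9): col outside [0, 8] -> not filled
(122,46): row=0b1111010, col=0b101110, row AND col = 0b101010 = 42; 42 != 46 -> empty

Answer: no no no no no no no no no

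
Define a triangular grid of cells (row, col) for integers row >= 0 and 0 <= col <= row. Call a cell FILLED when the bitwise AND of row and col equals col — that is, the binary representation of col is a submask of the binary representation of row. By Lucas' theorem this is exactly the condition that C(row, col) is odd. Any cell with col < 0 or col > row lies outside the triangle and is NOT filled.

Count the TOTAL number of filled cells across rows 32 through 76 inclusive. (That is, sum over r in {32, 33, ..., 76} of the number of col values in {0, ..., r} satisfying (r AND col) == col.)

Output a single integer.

Answer: 584

Derivation:
r32=100000 pc1: +2 =2
r33=100001 pc2: +4 =6
r34=100010 pc2: +4 =10
r35=100011 pc3: +8 =18
r36=100100 pc2: +4 =22
r37=100101 pc3: +8 =30
r38=100110 pc3: +8 =38
r39=100111 pc4: +16 =54
r40=101000 pc2: +4 =58
r41=101001 pc3: +8 =66
r42=101010 pc3: +8 =74
r43=101011 pc4: +16 =90
r44=101100 pc3: +8 =98
r45=101101 pc4: +16 =114
r46=101110 pc4: +16 =130
r47=101111 pc5: +32 =162
r48=110000 pc2: +4 =166
r49=110001 pc3: +8 =174
r50=110010 pc3: +8 =182
r51=110011 pc4: +16 =198
r52=110100 pc3: +8 =206
r53=110101 pc4: +16 =222
r54=110110 pc4: +16 =238
r55=110111 pc5: +32 =270
r56=111000 pc3: +8 =278
r57=111001 pc4: +16 =294
r58=111010 pc4: +16 =310
r59=111011 pc5: +32 =342
r60=111100 pc4: +16 =358
r61=111101 pc5: +32 =390
r62=111110 pc5: +32 =422
r63=111111 pc6: +64 =486
r64=1000000 pc1: +2 =488
r65=1000001 pc2: +4 =492
r66=1000010 pc2: +4 =496
r67=1000011 pc3: +8 =504
r68=1000100 pc2: +4 =508
r69=1000101 pc3: +8 =516
r70=1000110 pc3: +8 =524
r71=1000111 pc4: +16 =540
r72=1001000 pc2: +4 =544
r73=1001001 pc3: +8 =552
r74=1001010 pc3: +8 =560
r75=1001011 pc4: +16 =576
r76=1001100 pc3: +8 =584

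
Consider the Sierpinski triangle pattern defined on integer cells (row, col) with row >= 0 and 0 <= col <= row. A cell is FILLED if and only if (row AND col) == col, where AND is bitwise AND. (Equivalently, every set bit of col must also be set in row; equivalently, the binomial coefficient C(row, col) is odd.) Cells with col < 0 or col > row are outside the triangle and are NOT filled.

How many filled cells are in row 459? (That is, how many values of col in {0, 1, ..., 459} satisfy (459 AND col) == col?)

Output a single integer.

Answer: 64

Derivation:
459 in binary = 111001011
popcount(459) = number of 1-bits in 111001011 = 6
A col c satisfies (459 AND c) == c iff every set bit of c is also set in 459; each of the 6 set bits of 459 can independently be on or off in c.
count = 2^6 = 64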